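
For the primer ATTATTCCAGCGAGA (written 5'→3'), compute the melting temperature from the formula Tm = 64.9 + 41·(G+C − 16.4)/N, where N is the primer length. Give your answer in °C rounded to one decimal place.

Base counts: A=5, T=4, G=3, C=3; G+C = 6, N = 15.
Tm = 64.9 + 41·(6 − 16.4)/15 = 64.9 + -426.40/15 = 36.5°C.

36.5°C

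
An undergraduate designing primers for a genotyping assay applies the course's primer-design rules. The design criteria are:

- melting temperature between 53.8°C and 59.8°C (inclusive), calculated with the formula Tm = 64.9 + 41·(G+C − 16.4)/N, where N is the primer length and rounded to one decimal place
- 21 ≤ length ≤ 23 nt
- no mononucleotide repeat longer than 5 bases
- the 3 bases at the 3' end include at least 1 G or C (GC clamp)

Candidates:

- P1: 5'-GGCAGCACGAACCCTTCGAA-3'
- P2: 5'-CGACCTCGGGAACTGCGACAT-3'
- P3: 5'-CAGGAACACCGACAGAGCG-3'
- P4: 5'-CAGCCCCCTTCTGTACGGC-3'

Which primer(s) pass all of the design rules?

P1 (20 nt, A=6 T=2 G=5 C=7): Tm = 64.9 + 41·(12 − 16.4)/20 = 55.9°C ✓; length 20, outside 21–23 ✗; longest run = 3 ✓; 3' end GAA has 1 G/C ✓ — fails.
P2 (21 nt, A=5 T=3 G=6 C=7): Tm = 64.9 + 41·(13 − 16.4)/21 = 58.3°C ✓; length 21 ✓; longest run = 3 ✓; 3' end CAT has 1 G/C ✓ — passes.
P3 (19 nt, A=7 T=0 G=6 C=6): Tm = 64.9 + 41·(12 − 16.4)/19 = 55.4°C ✓; length 19, outside 21–23 ✗; longest run = 2 ✓; 3' end GCG has 3 G/C ✓ — fails.
P4 (19 nt, A=2 T=4 G=4 C=9): Tm = 64.9 + 41·(13 − 16.4)/19 = 57.6°C ✓; length 19, outside 21–23 ✗; longest run = 5 ✓; 3' end GGC has 3 G/C ✓ — fails.

P2 only.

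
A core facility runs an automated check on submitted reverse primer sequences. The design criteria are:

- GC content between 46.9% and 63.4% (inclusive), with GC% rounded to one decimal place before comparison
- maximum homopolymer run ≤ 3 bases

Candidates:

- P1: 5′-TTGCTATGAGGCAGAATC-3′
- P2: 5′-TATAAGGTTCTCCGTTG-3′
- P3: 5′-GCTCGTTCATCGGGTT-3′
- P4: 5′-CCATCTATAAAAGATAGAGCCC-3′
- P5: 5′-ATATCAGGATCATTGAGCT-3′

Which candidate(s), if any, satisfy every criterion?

P1 (18 nt, A=5 T=5 G=5 C=3): GC 8/18 = 44.4%, outside 46.9–63.4% ✗; longest run = 2 ✓ — fails.
P2 (17 nt, A=3 T=7 G=4 C=3): GC 7/17 = 41.2%, outside 46.9–63.4% ✗; longest run = 2 ✓ — fails.
P3 (16 nt, A=1 T=6 G=5 C=4): GC 9/16 = 56.3% ✓; longest run = 3 ✓ — passes.
P4 (22 nt, A=9 T=4 G=3 C=6): GC 9/22 = 40.9%, outside 46.9–63.4% ✗; longest run = 4, exceeds 3 ✗ — fails.
P5 (19 nt, A=6 T=6 G=4 C=3): GC 7/19 = 36.8%, outside 46.9–63.4% ✗; longest run = 2 ✓ — fails.

P3 only.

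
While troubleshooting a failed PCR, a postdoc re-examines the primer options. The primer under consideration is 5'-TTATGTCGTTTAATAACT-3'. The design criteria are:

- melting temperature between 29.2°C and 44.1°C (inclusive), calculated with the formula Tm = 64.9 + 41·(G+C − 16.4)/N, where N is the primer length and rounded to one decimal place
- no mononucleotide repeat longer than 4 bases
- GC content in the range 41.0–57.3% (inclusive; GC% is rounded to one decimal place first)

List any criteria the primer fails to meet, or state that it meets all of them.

Fails: GC content.

Base counts: A=5, T=9, G=2, C=2 (length 18).
Tm: Tm = 64.9 + 41·(4 − 16.4)/18 = 36.7°C ✓
homopolymer run: longest run = 3 ✓
GC content: GC 4/18 = 22.2%, outside 41.0–57.3% ✗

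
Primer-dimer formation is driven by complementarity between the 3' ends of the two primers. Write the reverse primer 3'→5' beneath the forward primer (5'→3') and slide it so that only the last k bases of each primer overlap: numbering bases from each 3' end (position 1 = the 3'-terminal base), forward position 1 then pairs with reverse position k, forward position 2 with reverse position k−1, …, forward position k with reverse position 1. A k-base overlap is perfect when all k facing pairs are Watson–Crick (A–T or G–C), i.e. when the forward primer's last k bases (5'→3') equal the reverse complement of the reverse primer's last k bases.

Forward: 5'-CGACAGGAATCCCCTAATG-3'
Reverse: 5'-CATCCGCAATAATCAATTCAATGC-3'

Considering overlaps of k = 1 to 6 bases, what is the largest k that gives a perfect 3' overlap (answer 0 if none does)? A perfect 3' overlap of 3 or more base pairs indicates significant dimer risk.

Last 6 bases (5'→3') — forward …CTAATG, reverse …CAATGC.
Reverse complement of the reverse primer's last 6 bases: GCATTG; its first k bases are the reverse complement of the reverse primer's last k bases, so a perfect k-base overlap needs the forward primer's last k bases to equal them.
Comparing (forward last k vs required): k=1: G vs G ✓; k=2: TG vs GC ✗; k=3: ATG vs GCA ✗; k=4: AATG vs GCAT ✗; k=5: TAATG vs GCATT ✗; k=6: CTAATG vs GCATTG ✗.
Only k = 1 is perfect, so the longest perfect 3' overlap is 1.

Longest perfect overlap: 1 complementary base pair; below the dimer-risk threshold (threshold 3).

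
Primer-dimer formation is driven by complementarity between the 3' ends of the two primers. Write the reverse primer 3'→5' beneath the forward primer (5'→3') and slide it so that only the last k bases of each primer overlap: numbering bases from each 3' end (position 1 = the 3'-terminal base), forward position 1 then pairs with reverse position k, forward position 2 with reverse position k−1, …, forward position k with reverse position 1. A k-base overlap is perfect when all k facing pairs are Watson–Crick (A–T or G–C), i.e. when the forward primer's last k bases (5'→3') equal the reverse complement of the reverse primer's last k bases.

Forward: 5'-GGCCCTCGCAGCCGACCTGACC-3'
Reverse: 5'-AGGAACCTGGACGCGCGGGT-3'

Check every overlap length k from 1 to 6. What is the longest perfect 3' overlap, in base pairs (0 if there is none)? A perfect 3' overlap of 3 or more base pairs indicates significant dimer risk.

Longest perfect overlap: 3 complementary base pairs; significant dimer risk (threshold 3).

Last 6 bases (5'→3') — forward …CTGACC, reverse …GCGGGT.
Reverse complement of the reverse primer's last 6 bases: ACCCGC; its first k bases are the reverse complement of the reverse primer's last k bases, so a perfect k-base overlap needs the forward primer's last k bases to equal them.
Comparing (forward last k vs required): k=1: C vs A ✗; k=2: CC vs AC ✗; k=3: ACC vs ACC ✓; k=4: GACC vs ACCC ✗; k=5: TGACC vs ACCCG ✗; k=6: CTGACC vs ACCCGC ✗.
Only k = 3 is perfect, so the longest perfect 3' overlap is 3.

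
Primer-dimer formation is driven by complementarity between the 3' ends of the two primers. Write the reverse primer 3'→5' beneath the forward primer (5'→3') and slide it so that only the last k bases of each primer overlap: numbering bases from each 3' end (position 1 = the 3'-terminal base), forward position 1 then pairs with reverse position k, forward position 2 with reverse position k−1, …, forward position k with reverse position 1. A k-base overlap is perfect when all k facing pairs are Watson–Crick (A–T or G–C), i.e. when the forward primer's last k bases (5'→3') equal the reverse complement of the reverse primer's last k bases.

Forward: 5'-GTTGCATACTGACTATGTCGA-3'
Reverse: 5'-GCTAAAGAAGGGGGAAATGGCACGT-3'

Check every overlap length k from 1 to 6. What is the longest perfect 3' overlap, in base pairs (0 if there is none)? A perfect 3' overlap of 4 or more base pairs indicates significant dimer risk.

Last 6 bases (5'→3') — forward …TGTCGA, reverse …GCACGT.
Reverse complement of the reverse primer's last 6 bases: ACGTGC; its first k bases are the reverse complement of the reverse primer's last k bases, so a perfect k-base overlap needs the forward primer's last k bases to equal them.
Comparing (forward last k vs required): k=1: A vs A ✓; k=2: GA vs AC ✗; k=3: CGA vs ACG ✗; k=4: TCGA vs ACGT ✗; k=5: GTCGA vs ACGTG ✗; k=6: TGTCGA vs ACGTGC ✗.
Only k = 1 is perfect, so the longest perfect 3' overlap is 1.

Longest perfect overlap: 1 complementary base pair; below the dimer-risk threshold (threshold 4).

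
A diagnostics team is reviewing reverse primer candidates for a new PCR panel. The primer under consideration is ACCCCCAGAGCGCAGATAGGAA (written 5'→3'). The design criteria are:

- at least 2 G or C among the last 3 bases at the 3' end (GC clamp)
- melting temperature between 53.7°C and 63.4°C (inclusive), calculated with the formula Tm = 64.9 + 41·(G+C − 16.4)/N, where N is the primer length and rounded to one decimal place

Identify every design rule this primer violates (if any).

Base counts: A=8, T=1, G=6, C=7 (length 22).
GC clamp: 3' end GAA has 1 G/C, need ≥2 ✗
Tm: Tm = 64.9 + 41·(13 − 16.4)/22 = 58.6°C ✓

Fails: GC clamp.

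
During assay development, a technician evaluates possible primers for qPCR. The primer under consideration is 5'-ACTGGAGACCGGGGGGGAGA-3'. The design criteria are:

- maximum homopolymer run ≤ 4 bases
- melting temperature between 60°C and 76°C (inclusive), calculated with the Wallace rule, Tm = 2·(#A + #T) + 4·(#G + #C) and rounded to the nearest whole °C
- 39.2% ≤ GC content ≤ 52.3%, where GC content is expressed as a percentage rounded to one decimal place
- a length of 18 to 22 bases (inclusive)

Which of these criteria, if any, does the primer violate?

Base counts: A=5, T=1, G=11, C=3 (length 20).
homopolymer run: longest run = 7, exceeds 4 ✗
Tm: Tm = 2·6 + 4·14 = 68°C ✓
GC content: GC 14/20 = 70.0%, outside 39.2–52.3% ✗
length: length 20 ✓

Fails: homopolymer run, GC content.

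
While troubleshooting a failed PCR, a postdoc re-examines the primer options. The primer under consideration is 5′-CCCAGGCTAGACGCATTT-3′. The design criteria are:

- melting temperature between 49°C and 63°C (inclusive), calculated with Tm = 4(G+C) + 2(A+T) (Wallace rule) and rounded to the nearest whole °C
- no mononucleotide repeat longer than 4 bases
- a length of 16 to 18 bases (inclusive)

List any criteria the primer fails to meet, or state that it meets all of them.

Meets all criteria.

Base counts: A=4, T=4, G=4, C=6 (length 18).
Tm: Tm = 2·8 + 4·10 = 56°C ✓
homopolymer run: longest run = 3 ✓
length: length 18 ✓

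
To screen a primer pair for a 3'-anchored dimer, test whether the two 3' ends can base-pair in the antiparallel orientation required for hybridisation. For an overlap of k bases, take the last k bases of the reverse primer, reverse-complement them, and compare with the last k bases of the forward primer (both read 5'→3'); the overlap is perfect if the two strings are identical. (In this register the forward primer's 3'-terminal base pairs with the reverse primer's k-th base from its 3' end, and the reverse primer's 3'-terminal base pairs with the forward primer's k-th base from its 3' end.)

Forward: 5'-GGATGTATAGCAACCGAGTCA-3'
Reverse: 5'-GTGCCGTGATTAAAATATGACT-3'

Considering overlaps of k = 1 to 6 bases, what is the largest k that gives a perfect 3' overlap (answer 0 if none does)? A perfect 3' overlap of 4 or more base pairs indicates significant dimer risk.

Longest perfect overlap: 5 complementary base pairs; significant dimer risk (threshold 4).

Last 6 bases (5'→3') — forward …GAGTCA, reverse …ATGACT.
Reverse complement of the reverse primer's last 6 bases: AGTCAT; its first k bases are the reverse complement of the reverse primer's last k bases, so a perfect k-base overlap needs the forward primer's last k bases to equal them.
Comparing (forward last k vs required): k=1: A vs A ✓; k=2: CA vs AG ✗; k=3: TCA vs AGT ✗; k=4: GTCA vs AGTC ✗; k=5: AGTCA vs AGTCA ✓; k=6: GAGTCA vs AGTCAT ✗.
Perfect overlaps at k = 1, 5; the largest is 5.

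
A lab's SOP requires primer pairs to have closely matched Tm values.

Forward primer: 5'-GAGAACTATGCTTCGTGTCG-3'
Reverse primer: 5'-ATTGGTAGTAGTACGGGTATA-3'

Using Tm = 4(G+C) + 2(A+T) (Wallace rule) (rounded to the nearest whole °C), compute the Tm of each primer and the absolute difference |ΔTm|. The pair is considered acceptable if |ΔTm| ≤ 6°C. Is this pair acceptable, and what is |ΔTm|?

Forward: A=4 T=6 G=6 C=4 → Tm = 2·10 + 4·10 = 60°C.
Reverse: A=6 T=7 G=7 C=1 → Tm = 2·13 + 4·8 = 58°C.
|ΔTm| = |60 − 58| = 2°C, ≤ 6°C.

|ΔTm| = 2°C; the pair is acceptable.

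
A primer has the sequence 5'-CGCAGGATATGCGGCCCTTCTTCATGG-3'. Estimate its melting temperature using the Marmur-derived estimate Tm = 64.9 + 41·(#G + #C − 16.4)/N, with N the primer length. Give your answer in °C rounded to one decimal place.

Base counts: A=4, T=7, G=8, C=8; G+C = 16, N = 27.
Tm = 64.9 + 41·(16 − 16.4)/27 = 64.9 + -16.40/27 = 64.3°C.

64.3°C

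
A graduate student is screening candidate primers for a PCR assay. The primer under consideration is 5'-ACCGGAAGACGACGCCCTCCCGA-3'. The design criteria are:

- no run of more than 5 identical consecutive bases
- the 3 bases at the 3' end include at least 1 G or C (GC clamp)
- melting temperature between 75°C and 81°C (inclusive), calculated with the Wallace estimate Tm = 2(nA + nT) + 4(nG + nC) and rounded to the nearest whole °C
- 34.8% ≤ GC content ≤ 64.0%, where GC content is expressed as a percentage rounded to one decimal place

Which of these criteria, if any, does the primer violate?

Fails: GC content.

Base counts: A=6, T=1, G=6, C=10 (length 23).
homopolymer run: longest run = 3 ✓
GC clamp: 3' end CGA has 2 G/C ✓
Tm: Tm = 2·7 + 4·16 = 78°C ✓
GC content: GC 16/23 = 69.6%, outside 34.8–64.0% ✗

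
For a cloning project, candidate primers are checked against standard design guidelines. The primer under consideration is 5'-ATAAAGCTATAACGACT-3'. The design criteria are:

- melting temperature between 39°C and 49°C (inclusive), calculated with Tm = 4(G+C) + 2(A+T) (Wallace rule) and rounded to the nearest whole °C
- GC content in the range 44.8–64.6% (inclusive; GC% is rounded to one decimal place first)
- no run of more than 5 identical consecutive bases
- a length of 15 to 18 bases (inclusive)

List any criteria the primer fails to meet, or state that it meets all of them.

Base counts: A=8, T=4, G=2, C=3 (length 17).
Tm: Tm = 2·12 + 4·5 = 44°C ✓
GC content: GC 5/17 = 29.4%, outside 44.8–64.6% ✗
homopolymer run: longest run = 3 ✓
length: length 17 ✓

Fails: GC content.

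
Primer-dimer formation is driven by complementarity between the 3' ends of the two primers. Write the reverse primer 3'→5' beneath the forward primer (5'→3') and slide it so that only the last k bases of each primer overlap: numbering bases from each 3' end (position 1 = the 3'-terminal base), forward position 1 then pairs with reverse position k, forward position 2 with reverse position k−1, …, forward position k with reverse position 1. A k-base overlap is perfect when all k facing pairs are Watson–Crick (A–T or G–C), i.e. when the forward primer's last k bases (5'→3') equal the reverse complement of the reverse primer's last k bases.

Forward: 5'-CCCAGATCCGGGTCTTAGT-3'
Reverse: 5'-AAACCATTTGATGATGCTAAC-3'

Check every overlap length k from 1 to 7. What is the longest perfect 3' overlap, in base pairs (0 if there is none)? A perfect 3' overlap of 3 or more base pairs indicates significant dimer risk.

Longest perfect overlap: 2 complementary base pairs; below the dimer-risk threshold (threshold 3).

Last 7 bases (5'→3') — forward …TCTTAGT, reverse …TGCTAAC.
Reverse complement of the reverse primer's last 7 bases: GTTAGCA; its first k bases are the reverse complement of the reverse primer's last k bases, so a perfect k-base overlap needs the forward primer's last k bases to equal them.
Comparing (forward last k vs required): k=1: T vs G ✗; k=2: GT vs GT ✓; k=3: AGT vs GTT ✗; k=4: TAGT vs GTTA ✗; k=5: TTAGT vs GTTAG ✗; k=6: CTTAGT vs GTTAGC ✗; k=7: TCTTAGT vs GTTAGCA ✗.
Only k = 2 is perfect, so the longest perfect 3' overlap is 2.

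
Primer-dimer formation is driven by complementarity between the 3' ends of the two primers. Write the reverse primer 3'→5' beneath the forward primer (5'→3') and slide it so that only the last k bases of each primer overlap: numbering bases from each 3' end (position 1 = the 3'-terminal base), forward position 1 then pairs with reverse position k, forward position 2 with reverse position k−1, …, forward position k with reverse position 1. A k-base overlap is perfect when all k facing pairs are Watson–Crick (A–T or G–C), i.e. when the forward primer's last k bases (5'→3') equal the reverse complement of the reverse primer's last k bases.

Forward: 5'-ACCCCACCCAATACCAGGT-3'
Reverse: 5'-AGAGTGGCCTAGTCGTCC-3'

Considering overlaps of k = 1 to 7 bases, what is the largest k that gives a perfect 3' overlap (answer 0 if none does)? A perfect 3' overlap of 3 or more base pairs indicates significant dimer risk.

Longest perfect overlap: 0 complementary base pairs; below the dimer-risk threshold (threshold 3).

Last 7 bases (5'→3') — forward …ACCAGGT, reverse …GTCGTCC.
Reverse complement of the reverse primer's last 7 bases: GGACGAC; its first k bases are the reverse complement of the reverse primer's last k bases, so a perfect k-base overlap needs the forward primer's last k bases to equal them.
Comparing (forward last k vs required): k=1: T vs G ✗; k=2: GT vs GG ✗; k=3: GGT vs GGA ✗; k=4: AGGT vs GGAC ✗; k=5: CAGGT vs GGACG ✗; k=6: CCAGGT vs GGACGA ✗; k=7: ACCAGGT vs GGACGAC ✗.
No overlap length from 1 to 7 is perfect, so the longest perfect 3' overlap is 0.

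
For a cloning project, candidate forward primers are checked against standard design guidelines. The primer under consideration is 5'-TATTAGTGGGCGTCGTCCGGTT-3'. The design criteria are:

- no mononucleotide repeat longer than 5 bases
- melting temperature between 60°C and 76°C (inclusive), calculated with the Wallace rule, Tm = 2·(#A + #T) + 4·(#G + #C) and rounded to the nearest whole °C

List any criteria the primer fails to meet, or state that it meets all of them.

Base counts: A=2, T=8, G=8, C=4 (length 22).
homopolymer run: longest run = 3 ✓
Tm: Tm = 2·10 + 4·12 = 68°C ✓

Meets all criteria.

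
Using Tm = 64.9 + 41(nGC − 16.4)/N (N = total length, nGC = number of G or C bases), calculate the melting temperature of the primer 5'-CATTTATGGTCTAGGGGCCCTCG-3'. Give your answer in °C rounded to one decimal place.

Base counts: A=3, T=7, G=7, C=6; G+C = 13, N = 23.
Tm = 64.9 + 41·(13 − 16.4)/23 = 64.9 + -139.40/23 = 58.8°C.

58.8°C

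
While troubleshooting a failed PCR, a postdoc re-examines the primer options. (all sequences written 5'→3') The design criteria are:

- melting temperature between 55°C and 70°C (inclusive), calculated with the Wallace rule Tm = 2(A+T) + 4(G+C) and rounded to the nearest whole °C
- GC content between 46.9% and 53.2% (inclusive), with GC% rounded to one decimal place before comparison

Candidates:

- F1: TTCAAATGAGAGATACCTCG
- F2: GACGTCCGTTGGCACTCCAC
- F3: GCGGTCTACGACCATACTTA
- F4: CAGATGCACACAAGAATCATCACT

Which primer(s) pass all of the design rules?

F1 (20 nt, A=7 T=5 G=4 C=4): Tm = 2·12 + 4·8 = 56°C ✓; GC 8/20 = 40.0%, outside 46.9–53.2% ✗ — fails.
F2 (20 nt, A=3 T=4 G=5 C=8): Tm = 2·7 + 4·13 = 66°C ✓; GC 13/20 = 65.0%, outside 46.9–53.2% ✗ — fails.
F3 (20 nt, A=5 T=5 G=4 C=6): Tm = 2·10 + 4·10 = 60°C ✓; GC 10/20 = 50.0% ✓ — passes.
F4 (24 nt, A=10 T=4 G=3 C=7): Tm = 2·14 + 4·10 = 68°C ✓; GC 10/24 = 41.7%, outside 46.9–53.2% ✗ — fails.

F3 only.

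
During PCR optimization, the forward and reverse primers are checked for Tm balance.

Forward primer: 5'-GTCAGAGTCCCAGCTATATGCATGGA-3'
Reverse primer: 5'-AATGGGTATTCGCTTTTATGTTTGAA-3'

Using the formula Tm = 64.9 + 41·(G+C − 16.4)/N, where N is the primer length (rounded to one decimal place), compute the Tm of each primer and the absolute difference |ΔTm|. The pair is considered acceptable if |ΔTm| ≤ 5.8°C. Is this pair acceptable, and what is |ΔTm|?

|ΔTm| = 7.8°C; the pair is not acceptable.

Forward: G+C = 13, N = 26 → Tm = 64.9 + 41·(13 − 16.4)/26 = 59.5°C.
Reverse: G+C = 8, N = 26 → Tm = 64.9 + 41·(8 − 16.4)/26 = 51.7°C.
|ΔTm| = |59.5 − 51.7| = 7.8°C, > 5.8°C.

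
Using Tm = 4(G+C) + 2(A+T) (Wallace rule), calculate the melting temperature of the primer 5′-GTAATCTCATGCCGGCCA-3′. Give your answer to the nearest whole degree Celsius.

Base counts: A=4, T=4, G=4, C=6 (length 18).
Tm = 2·(4+4) + 4·(4+6) = 2·8 + 4·10 = 16 + 40 = 56°C.

56°C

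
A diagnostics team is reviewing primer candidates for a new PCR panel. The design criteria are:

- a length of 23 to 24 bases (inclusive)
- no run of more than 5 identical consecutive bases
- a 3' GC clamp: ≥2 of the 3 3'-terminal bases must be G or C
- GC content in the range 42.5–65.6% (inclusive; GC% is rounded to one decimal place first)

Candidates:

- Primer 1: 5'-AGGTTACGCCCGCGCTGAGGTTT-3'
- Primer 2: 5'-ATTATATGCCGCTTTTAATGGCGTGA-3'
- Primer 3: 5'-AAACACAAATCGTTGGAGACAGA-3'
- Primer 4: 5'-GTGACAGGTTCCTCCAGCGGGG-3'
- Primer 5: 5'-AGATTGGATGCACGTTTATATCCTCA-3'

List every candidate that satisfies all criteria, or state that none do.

None of the candidates satisfy all criteria.

Primer 1 (23 nt, A=3 T=6 G=8 C=6): length 23 ✓; longest run = 3 ✓; 3' end TTT has 0 G/C, need ≥2 ✗; GC 14/23 = 60.9% ✓ — fails.
Primer 2 (26 nt, A=6 T=10 G=6 C=4): length 26, outside 23–24 ✗; longest run = 4 ✓; 3' end TGA has 1 G/C, need ≥2 ✗; GC 10/26 = 38.5%, outside 42.5–65.6% ✗ — fails.
Primer 3 (23 nt, A=11 T=3 G=5 C=4): length 23 ✓; longest run = 3 ✓; 3' end AGA has 1 G/C, need ≥2 ✗; GC 9/23 = 39.1%, outside 42.5–65.6% ✗ — fails.
Primer 4 (22 nt, A=3 T=4 G=9 C=6): length 22, outside 23–24 ✗; longest run = 4 ✓; 3' end GGG has 3 G/C ✓; GC 15/22 = 68.2%, outside 42.5–65.6% ✗ — fails.
Primer 5 (26 nt, A=7 T=9 G=5 C=5): length 26, outside 23–24 ✗; longest run = 3 ✓; 3' end TCA has 1 G/C, need ≥2 ✗; GC 10/26 = 38.5%, outside 42.5–65.6% ✗ — fails.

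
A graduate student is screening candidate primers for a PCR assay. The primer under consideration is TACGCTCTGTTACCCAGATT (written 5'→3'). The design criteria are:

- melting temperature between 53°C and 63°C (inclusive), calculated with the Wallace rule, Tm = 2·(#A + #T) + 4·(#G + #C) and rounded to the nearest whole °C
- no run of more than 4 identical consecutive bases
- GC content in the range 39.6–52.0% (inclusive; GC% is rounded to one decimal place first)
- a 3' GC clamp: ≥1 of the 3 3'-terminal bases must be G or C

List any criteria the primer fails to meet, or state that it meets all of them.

Base counts: A=4, T=7, G=3, C=6 (length 20).
Tm: Tm = 2·11 + 4·9 = 58°C ✓
homopolymer run: longest run = 3 ✓
GC content: GC 9/20 = 45.0% ✓
GC clamp: 3' end ATT has 0 G/C, need ≥1 ✗

Fails: GC clamp.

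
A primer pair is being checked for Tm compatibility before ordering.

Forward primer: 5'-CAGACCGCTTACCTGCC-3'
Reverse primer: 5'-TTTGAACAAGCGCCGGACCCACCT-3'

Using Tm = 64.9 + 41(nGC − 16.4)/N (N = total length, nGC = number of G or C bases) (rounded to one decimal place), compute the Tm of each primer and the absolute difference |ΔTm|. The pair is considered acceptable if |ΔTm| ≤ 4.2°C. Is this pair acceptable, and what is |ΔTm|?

|ΔTm| = 8.9°C; the pair is not acceptable.

Forward: G+C = 11, N = 17 → Tm = 64.9 + 41·(11 − 16.4)/17 = 51.9°C.
Reverse: G+C = 14, N = 24 → Tm = 64.9 + 41·(14 − 16.4)/24 = 60.8°C.
|ΔTm| = |51.9 − 60.8| = 8.9°C, > 4.2°C.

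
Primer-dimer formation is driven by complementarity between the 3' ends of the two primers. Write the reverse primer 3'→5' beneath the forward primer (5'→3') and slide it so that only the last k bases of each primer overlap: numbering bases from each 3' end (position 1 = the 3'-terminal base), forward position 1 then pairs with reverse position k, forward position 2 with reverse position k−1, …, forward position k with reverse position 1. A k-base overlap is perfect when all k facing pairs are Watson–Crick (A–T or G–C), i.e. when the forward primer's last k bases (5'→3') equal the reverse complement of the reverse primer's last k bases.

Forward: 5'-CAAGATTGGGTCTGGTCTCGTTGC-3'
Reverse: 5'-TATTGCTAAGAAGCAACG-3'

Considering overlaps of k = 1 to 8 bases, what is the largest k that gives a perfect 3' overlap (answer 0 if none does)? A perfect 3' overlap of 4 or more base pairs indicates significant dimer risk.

Last 8 bases (5'→3') — forward …CTCGTTGC, reverse …AAGCAACG.
Reverse complement of the reverse primer's last 8 bases: CGTTGCTT; its first k bases are the reverse complement of the reverse primer's last k bases, so a perfect k-base overlap needs the forward primer's last k bases to equal them.
Comparing (forward last k vs required): k=1: C vs C ✓; k=2: GC vs CG ✗; k=3: TGC vs CGT ✗; k=4: TTGC vs CGTT ✗; k=5: GTTGC vs CGTTG ✗; k=6: CGTTGC vs CGTTGC ✓; k=7: TCGTTGC vs CGTTGCT ✗; k=8: CTCGTTGC vs CGTTGCTT ✗.
Perfect overlaps at k = 1, 6; the largest is 6.

Longest perfect overlap: 6 complementary base pairs; significant dimer risk (threshold 4).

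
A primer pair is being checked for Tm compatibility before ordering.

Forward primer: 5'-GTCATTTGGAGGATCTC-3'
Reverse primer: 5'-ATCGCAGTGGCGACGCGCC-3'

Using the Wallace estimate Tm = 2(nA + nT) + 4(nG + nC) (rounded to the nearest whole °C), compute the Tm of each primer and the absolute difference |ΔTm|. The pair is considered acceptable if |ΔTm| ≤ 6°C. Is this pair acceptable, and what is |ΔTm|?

|ΔTm| = 16°C; the pair is not acceptable.

Forward: A=3 T=6 G=5 C=3 → Tm = 2·9 + 4·8 = 50°C.
Reverse: A=3 T=2 G=7 C=7 → Tm = 2·5 + 4·14 = 66°C.
|ΔTm| = |50 − 66| = 16°C, > 6°C.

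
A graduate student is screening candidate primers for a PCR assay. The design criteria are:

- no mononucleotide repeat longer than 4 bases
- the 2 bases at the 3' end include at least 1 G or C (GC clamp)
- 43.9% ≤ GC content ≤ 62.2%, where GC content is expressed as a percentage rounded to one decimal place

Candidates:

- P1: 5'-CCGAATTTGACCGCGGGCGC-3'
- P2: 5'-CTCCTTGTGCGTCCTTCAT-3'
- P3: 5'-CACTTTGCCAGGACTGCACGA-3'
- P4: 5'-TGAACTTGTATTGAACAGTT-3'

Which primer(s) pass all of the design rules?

P1 (20 nt, A=3 T=3 G=7 C=7): longest run = 3 ✓; 3' end GC has 2 G/C ✓; GC 14/20 = 70.0%, outside 43.9–62.2% ✗ — fails.
P2 (19 nt, A=1 T=8 G=3 C=7): longest run = 2 ✓; 3' end AT has 0 G/C, need ≥1 ✗; GC 10/19 = 52.6% ✓ — fails.
P3 (21 nt, A=5 T=4 G=5 C=7): longest run = 3 ✓; 3' end GA has 1 G/C ✓; GC 12/21 = 57.1% ✓ — passes.
P4 (20 nt, A=6 T=8 G=4 C=2): longest run = 2 ✓; 3' end TT has 0 G/C, need ≥1 ✗; GC 6/20 = 30.0%, outside 43.9–62.2% ✗ — fails.

P3 only.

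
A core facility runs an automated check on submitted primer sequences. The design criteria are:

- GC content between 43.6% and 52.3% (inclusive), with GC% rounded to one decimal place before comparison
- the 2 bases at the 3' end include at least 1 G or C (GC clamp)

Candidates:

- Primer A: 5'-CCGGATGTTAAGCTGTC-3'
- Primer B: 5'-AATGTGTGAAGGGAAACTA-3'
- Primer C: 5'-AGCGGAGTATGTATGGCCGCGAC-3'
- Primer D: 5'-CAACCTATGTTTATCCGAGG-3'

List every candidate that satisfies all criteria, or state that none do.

Primer D only.

Primer A (17 nt, A=3 T=5 G=5 C=4): GC 9/17 = 52.9%, outside 43.6–52.3% ✗; 3' end TC has 1 G/C ✓ — fails.
Primer B (19 nt, A=8 T=4 G=6 C=1): GC 7/19 = 36.8%, outside 43.6–52.3% ✗; 3' end TA has 0 G/C, need ≥1 ✗ — fails.
Primer C (23 nt, A=5 T=4 G=9 C=5): GC 14/23 = 60.9%, outside 43.6–52.3% ✗; 3' end AC has 1 G/C ✓ — fails.
Primer D (20 nt, A=5 T=6 G=4 C=5): GC 9/20 = 45.0% ✓; 3' end GG has 2 G/C ✓ — passes.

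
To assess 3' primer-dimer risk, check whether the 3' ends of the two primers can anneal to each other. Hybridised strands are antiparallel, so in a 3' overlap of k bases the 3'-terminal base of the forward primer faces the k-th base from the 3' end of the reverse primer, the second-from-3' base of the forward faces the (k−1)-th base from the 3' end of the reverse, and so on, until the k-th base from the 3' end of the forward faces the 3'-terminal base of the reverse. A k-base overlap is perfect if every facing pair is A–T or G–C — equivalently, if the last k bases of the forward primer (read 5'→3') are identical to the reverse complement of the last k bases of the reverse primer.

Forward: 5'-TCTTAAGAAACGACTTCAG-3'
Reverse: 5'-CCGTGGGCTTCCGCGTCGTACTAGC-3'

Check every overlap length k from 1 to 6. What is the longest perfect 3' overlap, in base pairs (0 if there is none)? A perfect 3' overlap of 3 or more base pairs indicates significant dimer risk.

Longest perfect overlap: 1 complementary base pair; below the dimer-risk threshold (threshold 3).

Last 6 bases (5'→3') — forward …CTTCAG, reverse …ACTAGC.
Reverse complement of the reverse primer's last 6 bases: GCTAGT; its first k bases are the reverse complement of the reverse primer's last k bases, so a perfect k-base overlap needs the forward primer's last k bases to equal them.
Comparing (forward last k vs required): k=1: G vs G ✓; k=2: AG vs GC ✗; k=3: CAG vs GCT ✗; k=4: TCAG vs GCTA ✗; k=5: TTCAG vs GCTAG ✗; k=6: CTTCAG vs GCTAGT ✗.
Only k = 1 is perfect, so the longest perfect 3' overlap is 1.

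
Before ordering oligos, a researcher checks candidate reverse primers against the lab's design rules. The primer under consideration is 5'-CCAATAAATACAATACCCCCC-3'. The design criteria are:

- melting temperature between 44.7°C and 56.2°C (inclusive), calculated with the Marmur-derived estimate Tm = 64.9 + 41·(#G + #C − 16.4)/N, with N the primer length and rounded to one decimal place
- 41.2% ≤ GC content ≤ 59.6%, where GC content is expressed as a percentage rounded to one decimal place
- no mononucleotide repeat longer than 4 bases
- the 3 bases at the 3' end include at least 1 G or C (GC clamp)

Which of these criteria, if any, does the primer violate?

Base counts: A=9, T=3, G=0, C=9 (length 21).
Tm: Tm = 64.9 + 41·(9 − 16.4)/21 = 50.5°C ✓
GC content: GC 9/21 = 42.9% ✓
homopolymer run: longest run = 6, exceeds 4 ✗
GC clamp: 3' end CCC has 3 G/C ✓

Fails: homopolymer run.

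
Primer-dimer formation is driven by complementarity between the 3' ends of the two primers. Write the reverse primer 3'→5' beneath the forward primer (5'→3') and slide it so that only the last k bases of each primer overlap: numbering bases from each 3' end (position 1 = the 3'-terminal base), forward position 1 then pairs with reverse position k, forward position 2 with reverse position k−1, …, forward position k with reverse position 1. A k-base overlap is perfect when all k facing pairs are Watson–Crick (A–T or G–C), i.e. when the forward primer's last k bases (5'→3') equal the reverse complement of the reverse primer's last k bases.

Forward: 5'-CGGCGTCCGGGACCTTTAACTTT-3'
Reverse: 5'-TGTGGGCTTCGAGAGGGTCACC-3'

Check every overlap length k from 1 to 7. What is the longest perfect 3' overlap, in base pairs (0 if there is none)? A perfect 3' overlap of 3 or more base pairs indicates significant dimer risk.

Last 7 bases (5'→3') — forward …TAACTTT, reverse …GGTCACC.
Reverse complement of the reverse primer's last 7 bases: GGTGACC; its first k bases are the reverse complement of the reverse primer's last k bases, so a perfect k-base overlap needs the forward primer's last k bases to equal them.
Comparing (forward last k vs required): k=1: T vs G ✗; k=2: TT vs GG ✗; k=3: TTT vs GGT ✗; k=4: CTTT vs GGTG ✗; k=5: ACTTT vs GGTGA ✗; k=6: AACTTT vs GGTGAC ✗; k=7: TAACTTT vs GGTGACC ✗.
No overlap length from 1 to 7 is perfect, so the longest perfect 3' overlap is 0.

Longest perfect overlap: 0 complementary base pairs; below the dimer-risk threshold (threshold 3).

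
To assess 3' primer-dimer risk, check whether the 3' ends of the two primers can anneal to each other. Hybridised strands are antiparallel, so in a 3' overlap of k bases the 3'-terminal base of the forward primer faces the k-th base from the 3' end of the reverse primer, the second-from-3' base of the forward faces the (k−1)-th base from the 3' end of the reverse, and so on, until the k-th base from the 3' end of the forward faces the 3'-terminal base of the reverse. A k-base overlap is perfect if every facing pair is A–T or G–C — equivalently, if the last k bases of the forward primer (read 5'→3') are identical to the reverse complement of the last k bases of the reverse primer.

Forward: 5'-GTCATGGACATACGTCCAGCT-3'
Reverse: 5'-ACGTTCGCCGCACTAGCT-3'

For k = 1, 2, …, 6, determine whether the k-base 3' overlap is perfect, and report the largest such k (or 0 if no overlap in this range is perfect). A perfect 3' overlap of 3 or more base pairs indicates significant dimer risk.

Longest perfect overlap: 4 complementary base pairs; significant dimer risk (threshold 3).

Last 6 bases (5'→3') — forward …CCAGCT, reverse …CTAGCT.
Reverse complement of the reverse primer's last 6 bases: AGCTAG; its first k bases are the reverse complement of the reverse primer's last k bases, so a perfect k-base overlap needs the forward primer's last k bases to equal them.
Comparing (forward last k vs required): k=1: T vs A ✗; k=2: CT vs AG ✗; k=3: GCT vs AGC ✗; k=4: AGCT vs AGCT ✓; k=5: CAGCT vs AGCTA ✗; k=6: CCAGCT vs AGCTAG ✗.
Only k = 4 is perfect, so the longest perfect 3' overlap is 4.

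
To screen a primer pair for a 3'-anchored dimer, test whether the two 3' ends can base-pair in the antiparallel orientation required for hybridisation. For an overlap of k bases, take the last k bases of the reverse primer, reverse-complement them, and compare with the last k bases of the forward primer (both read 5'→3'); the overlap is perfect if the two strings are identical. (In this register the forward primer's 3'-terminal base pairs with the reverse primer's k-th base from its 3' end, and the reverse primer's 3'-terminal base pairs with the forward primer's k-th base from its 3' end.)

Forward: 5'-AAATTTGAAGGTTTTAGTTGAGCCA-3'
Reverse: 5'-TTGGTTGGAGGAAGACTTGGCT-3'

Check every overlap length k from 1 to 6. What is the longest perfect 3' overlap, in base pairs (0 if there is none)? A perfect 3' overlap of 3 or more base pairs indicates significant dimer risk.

Last 6 bases (5'→3') — forward …GAGCCA, reverse …TTGGCT.
Reverse complement of the reverse primer's last 6 bases: AGCCAA; its first k bases are the reverse complement of the reverse primer's last k bases, so a perfect k-base overlap needs the forward primer's last k bases to equal them.
Comparing (forward last k vs required): k=1: A vs A ✓; k=2: CA vs AG ✗; k=3: CCA vs AGC ✗; k=4: GCCA vs AGCC ✗; k=5: AGCCA vs AGCCA ✓; k=6: GAGCCA vs AGCCAA ✗.
Perfect overlaps at k = 1, 5; the largest is 5.

Longest perfect overlap: 5 complementary base pairs; significant dimer risk (threshold 3).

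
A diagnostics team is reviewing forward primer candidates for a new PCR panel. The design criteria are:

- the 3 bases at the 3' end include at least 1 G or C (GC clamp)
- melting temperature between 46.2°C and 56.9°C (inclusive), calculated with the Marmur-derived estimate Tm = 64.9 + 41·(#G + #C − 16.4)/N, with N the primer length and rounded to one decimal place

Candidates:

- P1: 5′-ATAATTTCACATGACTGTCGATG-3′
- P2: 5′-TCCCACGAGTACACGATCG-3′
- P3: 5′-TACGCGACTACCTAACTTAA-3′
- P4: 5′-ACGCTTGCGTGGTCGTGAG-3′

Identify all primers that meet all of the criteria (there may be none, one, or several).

P1, P2 and P4.

P1 (23 nt, A=7 T=8 G=4 C=4): 3' end ATG has 1 G/C ✓; Tm = 64.9 + 41·(8 − 16.4)/23 = 49.9°C ✓ — passes.
P2 (19 nt, A=5 T=3 G=4 C=7): 3' end TCG has 2 G/C ✓; Tm = 64.9 + 41·(11 − 16.4)/19 = 53.2°C ✓ — passes.
P3 (20 nt, A=7 T=5 G=2 C=6): 3' end TAA has 0 G/C, need ≥1 ✗; Tm = 64.9 + 41·(8 − 16.4)/20 = 47.7°C ✓ — fails.
P4 (19 nt, A=2 T=5 G=8 C=4): 3' end GAG has 2 G/C ✓; Tm = 64.9 + 41·(12 − 16.4)/19 = 55.4°C ✓ — passes.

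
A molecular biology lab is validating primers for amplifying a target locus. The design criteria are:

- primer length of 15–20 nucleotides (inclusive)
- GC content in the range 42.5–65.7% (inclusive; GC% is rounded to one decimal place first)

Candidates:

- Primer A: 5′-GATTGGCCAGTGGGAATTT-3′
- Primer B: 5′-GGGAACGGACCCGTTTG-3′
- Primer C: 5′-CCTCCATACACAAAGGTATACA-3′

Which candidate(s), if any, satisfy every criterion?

Primer A (19 nt, A=4 T=6 G=7 C=2): length 19 ✓; GC 9/19 = 47.4% ✓ — passes.
Primer B (17 nt, A=3 T=3 G=7 C=4): length 17 ✓; GC 11/17 = 64.7% ✓ — passes.
Primer C (22 nt, A=9 T=4 G=2 C=7): length 22, outside 15–20 ✗; GC 9/22 = 40.9%, outside 42.5–65.7% ✗ — fails.

Primer A and Primer B.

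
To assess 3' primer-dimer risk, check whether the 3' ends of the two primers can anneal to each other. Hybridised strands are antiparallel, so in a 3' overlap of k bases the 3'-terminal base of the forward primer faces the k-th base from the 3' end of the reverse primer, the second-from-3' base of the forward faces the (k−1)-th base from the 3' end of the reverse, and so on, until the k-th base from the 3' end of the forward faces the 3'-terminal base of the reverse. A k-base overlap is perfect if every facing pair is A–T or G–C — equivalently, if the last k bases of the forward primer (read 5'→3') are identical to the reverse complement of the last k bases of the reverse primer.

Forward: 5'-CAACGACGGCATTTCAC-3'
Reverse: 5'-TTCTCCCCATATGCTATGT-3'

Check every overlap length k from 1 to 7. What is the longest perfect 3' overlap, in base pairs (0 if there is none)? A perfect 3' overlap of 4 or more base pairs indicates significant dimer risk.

Longest perfect overlap: 2 complementary base pairs; below the dimer-risk threshold (threshold 4).

Last 7 bases (5'→3') — forward …ATTTCAC, reverse …GCTATGT.
Reverse complement of the reverse primer's last 7 bases: ACATAGC; its first k bases are the reverse complement of the reverse primer's last k bases, so a perfect k-base overlap needs the forward primer's last k bases to equal them.
Comparing (forward last k vs required): k=1: C vs A ✗; k=2: AC vs AC ✓; k=3: CAC vs ACA ✗; k=4: TCAC vs ACAT ✗; k=5: TTCAC vs ACATA ✗; k=6: TTTCAC vs ACATAG ✗; k=7: ATTTCAC vs ACATAGC ✗.
Only k = 2 is perfect, so the longest perfect 3' overlap is 2.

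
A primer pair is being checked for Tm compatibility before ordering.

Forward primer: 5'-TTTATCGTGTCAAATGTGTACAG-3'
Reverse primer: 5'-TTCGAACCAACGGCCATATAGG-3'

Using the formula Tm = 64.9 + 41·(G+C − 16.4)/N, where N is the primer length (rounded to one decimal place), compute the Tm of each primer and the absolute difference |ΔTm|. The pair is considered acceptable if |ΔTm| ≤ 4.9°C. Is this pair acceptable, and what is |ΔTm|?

|ΔTm| = 4.9°C; the pair is acceptable.

Forward: G+C = 8, N = 23 → Tm = 64.9 + 41·(8 − 16.4)/23 = 49.9°C.
Reverse: G+C = 11, N = 22 → Tm = 64.9 + 41·(11 − 16.4)/22 = 54.8°C.
|ΔTm| = |49.9 − 54.8| = 4.9°C, ≤ 4.9°C.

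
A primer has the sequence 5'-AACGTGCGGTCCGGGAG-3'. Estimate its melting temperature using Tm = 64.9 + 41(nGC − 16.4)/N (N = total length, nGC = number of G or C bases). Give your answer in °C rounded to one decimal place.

Base counts: A=3, T=2, G=8, C=4; G+C = 12, N = 17.
Tm = 64.9 + 41·(12 − 16.4)/17 = 64.9 + -180.40/17 = 54.3°C.

54.3°C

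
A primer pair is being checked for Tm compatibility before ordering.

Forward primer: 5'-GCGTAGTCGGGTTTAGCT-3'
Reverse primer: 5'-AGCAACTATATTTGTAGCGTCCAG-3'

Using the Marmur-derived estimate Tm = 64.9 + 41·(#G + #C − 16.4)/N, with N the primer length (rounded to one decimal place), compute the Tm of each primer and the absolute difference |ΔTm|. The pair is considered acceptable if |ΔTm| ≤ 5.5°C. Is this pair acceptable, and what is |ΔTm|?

Forward: G+C = 10, N = 18 → Tm = 64.9 + 41·(10 − 16.4)/18 = 50.3°C.
Reverse: G+C = 10, N = 24 → Tm = 64.9 + 41·(10 − 16.4)/24 = 54.0°C.
|ΔTm| = |50.3 − 54.0| = 3.7°C, ≤ 5.5°C.

|ΔTm| = 3.7°C; the pair is acceptable.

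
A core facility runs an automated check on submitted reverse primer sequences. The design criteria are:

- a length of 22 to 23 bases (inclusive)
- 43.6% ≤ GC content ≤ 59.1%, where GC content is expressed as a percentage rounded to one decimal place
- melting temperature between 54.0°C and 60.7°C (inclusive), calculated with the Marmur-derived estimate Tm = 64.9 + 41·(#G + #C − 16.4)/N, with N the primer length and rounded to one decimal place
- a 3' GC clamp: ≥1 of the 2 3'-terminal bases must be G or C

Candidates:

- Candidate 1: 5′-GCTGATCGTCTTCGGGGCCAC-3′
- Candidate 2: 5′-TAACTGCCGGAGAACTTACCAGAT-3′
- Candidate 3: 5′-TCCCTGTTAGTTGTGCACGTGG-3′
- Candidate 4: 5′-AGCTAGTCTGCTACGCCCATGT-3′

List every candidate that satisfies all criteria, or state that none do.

Candidate 3 and Candidate 4.

Candidate 1 (21 nt, A=2 T=5 G=7 C=7): length 21, outside 22–23 ✗; GC 14/21 = 66.7%, outside 43.6–59.1% ✗; Tm = 64.9 + 41·(14 − 16.4)/21 = 60.2°C ✓; 3' end AC has 1 G/C ✓ — fails.
Candidate 2 (24 nt, A=8 T=5 G=5 C=6): length 24, outside 22–23 ✗; GC 11/24 = 45.8% ✓; Tm = 64.9 + 41·(11 − 16.4)/24 = 55.7°C ✓; 3' end AT has 0 G/C, need ≥1 ✗ — fails.
Candidate 3 (22 nt, A=2 T=8 G=7 C=5): length 22 ✓; GC 12/22 = 54.5% ✓; Tm = 64.9 + 41·(12 − 16.4)/22 = 56.7°C ✓; 3' end GG has 2 G/C ✓ — passes.
Candidate 4 (22 nt, A=4 T=6 G=5 C=7): length 22 ✓; GC 12/22 = 54.5% ✓; Tm = 64.9 + 41·(12 − 16.4)/22 = 56.7°C ✓; 3' end GT has 1 G/C ✓ — passes.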